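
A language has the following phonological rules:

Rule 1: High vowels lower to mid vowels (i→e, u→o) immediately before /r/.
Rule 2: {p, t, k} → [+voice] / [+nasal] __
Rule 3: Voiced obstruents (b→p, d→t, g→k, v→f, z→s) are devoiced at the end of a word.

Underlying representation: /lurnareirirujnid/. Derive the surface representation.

lornareererujnit

Rule 1 (pre-rhotic lowering): /u/ is a high vowel immediately before /r/, so it lowers to [o]. /i/ is a high vowel immediately before /r/, so it lowers to [e]. /i/ is a high vowel immediately before /r/, so it lowers to [e]. /lurnareirirujnid/ → lornareererujnid.
Rule 2 (post-nasal voicing): no segment meets the environment; /lornareererujnid/ is unchanged.
Rule 3 (final devoicing): /d/ is a voiced obstruent in word-final position, so it devoices to [t]. /lornareererujnid/ → lornareererujnit.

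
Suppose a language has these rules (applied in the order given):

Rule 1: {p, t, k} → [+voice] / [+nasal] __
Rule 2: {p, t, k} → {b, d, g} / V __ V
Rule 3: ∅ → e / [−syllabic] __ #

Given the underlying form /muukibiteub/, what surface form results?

muugibideube

Rule 1 (post-nasal voicing): no segment meets the environment; /muukibiteub/ is unchanged.
Rule 2 (intervocalic voicing): /k/ is a voiceless stop between vowels /u/ and /i/, so it voices to [g]. /t/ is a voiceless stop between vowels /i/ and /e/, so it voices to [d]. /muukibiteub/ → muugibideub.
Rule 3 (final e-epenthesis): the form ends in the consonant /b/, so [e] is inserted word-finally. /muugibideub/ → muugibideube.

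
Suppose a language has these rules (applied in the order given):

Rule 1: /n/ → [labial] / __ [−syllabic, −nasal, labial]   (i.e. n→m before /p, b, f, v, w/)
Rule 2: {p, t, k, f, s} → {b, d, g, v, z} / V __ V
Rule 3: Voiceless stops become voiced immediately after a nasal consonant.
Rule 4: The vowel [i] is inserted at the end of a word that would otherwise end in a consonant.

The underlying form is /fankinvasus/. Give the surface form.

Rule 1 (nasal place assimilation): /n/ precedes the labial consonant /v/, so it assimilates in place to [m]. /fankinvasus/ → fankimvasus.
Rule 2 (intervocalic voicing): /s/ is a voiceless obstruent between vowels /a/ and /u/, so it voices to [z]. /fankimvasus/ → fankimvazus.
Rule 3 (post-nasal voicing): /k/ is a voiceless stop immediately after the nasal /n/, so it voices to [g]. /fankimvazus/ → fangimvazus.
Rule 4 (final i-epenthesis): the form ends in the consonant /s/, so [i] is inserted word-finally. /fangimvazus/ → fangimvazusi.

fangimvazusi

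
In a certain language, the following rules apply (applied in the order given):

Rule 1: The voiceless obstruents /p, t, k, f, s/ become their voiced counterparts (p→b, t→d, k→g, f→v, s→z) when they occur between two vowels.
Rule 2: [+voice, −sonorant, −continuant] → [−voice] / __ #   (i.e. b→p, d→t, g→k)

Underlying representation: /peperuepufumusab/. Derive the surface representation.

Rule 1 (intervocalic voicing): /p/ is a voiceless obstruent between vowels /e/ and /e/, so it voices to [b]. /p/ is a voiceless obstruent between vowels /e/ and /u/, so it voices to [b]. /f/ is a voiceless obstruent between vowels /u/ and /u/, so it voices to [v]. /s/ is a voiceless obstruent between vowels /u/ and /a/, so it voices to [z]. /peperuepufumusab/ → peberuebuvumuzab.
Rule 2 (final devoicing): /b/ is a voiced stop in word-final position, so it devoices to [p]. /peberuebuvumuzab/ → peberuebuvumuzap.

peberuebuvumuzap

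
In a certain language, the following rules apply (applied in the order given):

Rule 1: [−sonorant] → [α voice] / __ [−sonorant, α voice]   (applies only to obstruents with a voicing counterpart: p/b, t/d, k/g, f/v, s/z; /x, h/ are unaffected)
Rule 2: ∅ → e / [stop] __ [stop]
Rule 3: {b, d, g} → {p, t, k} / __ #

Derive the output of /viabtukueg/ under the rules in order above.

Rule 1 (regressive voicing assimilation): /b/ precedes the voiceless obstruent /t/, so it devoices to [p] by assimilation. /viabtukueg/ → viaptukueg.
Rule 2 (stop-cluster e-epenthesis): /p/ and /t/ form a stop–stop cluster, so [e] is inserted between them. /viaptukueg/ → viapetukueg.
Rule 3 (final devoicing): /g/ is a voiced stop in word-final position, so it devoices to [k]. /viapetukueg/ → viapetukuek.

viapetukuek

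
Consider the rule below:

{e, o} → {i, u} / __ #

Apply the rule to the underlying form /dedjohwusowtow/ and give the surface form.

dedjohwusowtow

No segment of /dedjohwusowtow/ meets the structural description of the rule, so the form surfaces unchanged.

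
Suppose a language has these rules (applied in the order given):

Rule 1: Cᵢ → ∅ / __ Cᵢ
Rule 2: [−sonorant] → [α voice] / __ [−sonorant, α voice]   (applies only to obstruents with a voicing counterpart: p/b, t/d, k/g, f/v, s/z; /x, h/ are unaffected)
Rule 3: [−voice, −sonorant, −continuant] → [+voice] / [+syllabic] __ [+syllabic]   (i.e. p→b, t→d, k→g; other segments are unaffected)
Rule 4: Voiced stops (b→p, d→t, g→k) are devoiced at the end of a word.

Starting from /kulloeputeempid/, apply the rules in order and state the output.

kuloebudeempit

Rule 1 (degemination): /ll/ is a geminate; the first /l/ deletes. /kulloeputeempid/ → kuloeputeempid.
Rule 2 (regressive voicing assimilation): no segment meets the environment; /kuloeputeempid/ is unchanged.
Rule 3 (intervocalic voicing): /p/ is a voiceless stop between vowels /e/ and /u/, so it voices to [b]. /t/ is a voiceless stop between vowels /u/ and /e/, so it voices to [d]. /kuloeputeempid/ → kuloebudeempid.
Rule 4 (final devoicing): /d/ is a voiced stop in word-final position, so it devoices to [t]. /kuloebudeempid/ → kuloebudeempit.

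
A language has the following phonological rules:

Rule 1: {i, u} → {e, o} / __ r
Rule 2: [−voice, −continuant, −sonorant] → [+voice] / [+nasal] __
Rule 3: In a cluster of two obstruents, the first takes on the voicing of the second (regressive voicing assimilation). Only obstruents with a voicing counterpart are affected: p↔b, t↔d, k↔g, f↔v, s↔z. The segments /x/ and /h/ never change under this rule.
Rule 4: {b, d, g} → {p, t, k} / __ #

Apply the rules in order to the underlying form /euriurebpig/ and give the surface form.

Rule 1 (pre-rhotic lowering): /u/ is a high vowel immediately before /r/, so it lowers to [o]. /u/ is a high vowel immediately before /r/, so it lowers to [o]. /euriurebpig/ → eoriorebpig.
Rule 2 (post-nasal voicing): no segment meets the environment; /eoriorebpig/ is unchanged.
Rule 3 (regressive voicing assimilation): /b/ precedes the voiceless obstruent /p/, so it devoices to [p] by assimilation. /eoriorebpig/ → eorioreppig.
Rule 4 (final devoicing): /g/ is a voiced stop in word-final position, so it devoices to [k]. /eorioreppig/ → eorioreppik.

eorioreppik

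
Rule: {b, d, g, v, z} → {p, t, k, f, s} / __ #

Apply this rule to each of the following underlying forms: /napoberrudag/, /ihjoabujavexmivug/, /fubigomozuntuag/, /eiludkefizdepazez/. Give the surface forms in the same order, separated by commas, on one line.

/napoberrudag/: /g/ is a voiced obstruent in word-final position, so it devoices to [k]. → [napoberrudak].
/ihjoabujavexmivug/: /g/ is a voiced obstruent in word-final position, so it devoices to [k]. → [ihjoabujavexmivuk].
/fubigomozuntuag/: /g/ is a voiced obstruent in word-final position, so it devoices to [k]. → [fubigomozuntuak].
/eiludkefizdepazez/: /z/ is a voiced obstruent in word-final position, so it devoices to [s]. → [eiludkefizdepazes].

napoberrudak, ihjoabujavexmivuk, fubigomozuntuak, eiludkefizdepazes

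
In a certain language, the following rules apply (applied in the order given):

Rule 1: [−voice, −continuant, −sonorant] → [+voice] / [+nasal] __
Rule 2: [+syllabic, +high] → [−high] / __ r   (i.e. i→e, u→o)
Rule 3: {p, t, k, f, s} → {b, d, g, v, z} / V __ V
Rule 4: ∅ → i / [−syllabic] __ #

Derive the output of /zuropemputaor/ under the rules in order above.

Rule 1 (post-nasal voicing): /p/ is a voiceless stop immediately after the nasal /m/, so it voices to [b]. /zuropemputaor/ → zuropembutaor.
Rule 2 (pre-rhotic lowering): /u/ is a high vowel immediately before /r/, so it lowers to [o]. /zuropembutaor/ → zoropembutaor.
Rule 3 (intervocalic voicing): /p/ is a voiceless obstruent between vowels /o/ and /e/, so it voices to [b]. /t/ is a voiceless obstruent between vowels /u/ and /a/, so it voices to [d]. /zoropembutaor/ → zorobembudaor.
Rule 4 (final i-epenthesis): the form ends in the consonant /r/, so [i] is inserted word-finally. /zorobembudaor/ → zorobembudaori.

zorobembudaori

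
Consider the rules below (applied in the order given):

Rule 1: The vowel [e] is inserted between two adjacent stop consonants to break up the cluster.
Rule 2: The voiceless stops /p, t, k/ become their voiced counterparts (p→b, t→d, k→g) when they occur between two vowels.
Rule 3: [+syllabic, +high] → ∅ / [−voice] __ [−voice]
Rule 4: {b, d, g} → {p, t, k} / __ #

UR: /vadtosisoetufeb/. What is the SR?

vadedossoedufep

Rule 1 (stop-cluster e-epenthesis): /d/ and /t/ form a stop–stop cluster, so [e] is inserted between them. /vadtosisoetufeb/ → vadetosisoetufeb.
Rule 2 (intervocalic voicing): /t/ is a voiceless stop between vowels /e/ and /o/, so it voices to [d]. /t/ is a voiceless stop between vowels /e/ and /u/, so it voices to [d]. /vadetosisoetufeb/ → vadedosisoedufeb.
Rule 3 (high vowel syncope): /i/ is a high vowel flanked by voiceless consonants /s/ and /s/, so it deletes. /vadedosisoedufeb/ → vadedossoedufeb.
Rule 4 (final devoicing): /b/ is a voiced stop in word-final position, so it devoices to [p]. /vadedossoedufeb/ → vadedossoedufep.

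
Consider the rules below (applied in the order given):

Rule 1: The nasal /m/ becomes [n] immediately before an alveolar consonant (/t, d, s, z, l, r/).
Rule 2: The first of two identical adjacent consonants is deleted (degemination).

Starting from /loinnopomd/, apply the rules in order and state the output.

loinopond

Rule 1 (nasal place assimilation): /m/ precedes the alveolar consonant /d/, so it assimilates in place to [n]. /loinnopomd/ → loinnopond.
Rule 2 (degemination): /nn/ is a geminate; the first /n/ deletes. /loinnopond/ → loinopond.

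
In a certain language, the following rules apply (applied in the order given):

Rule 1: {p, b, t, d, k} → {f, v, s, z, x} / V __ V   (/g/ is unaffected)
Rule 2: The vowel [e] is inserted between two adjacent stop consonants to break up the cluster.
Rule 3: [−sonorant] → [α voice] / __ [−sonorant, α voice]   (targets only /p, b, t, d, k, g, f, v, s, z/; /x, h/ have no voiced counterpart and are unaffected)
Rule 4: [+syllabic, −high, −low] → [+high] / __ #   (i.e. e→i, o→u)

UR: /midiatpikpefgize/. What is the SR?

miziatepikepevgizi

Rule 1 (intervocalic spirantization): /d/ is a stop between vowels /i/ and /i/, so it spirantizes to the fricative [z]. /midiatpikpefgize/ → miziatpikpefgize.
Rule 2 (stop-cluster e-epenthesis): /t/ and /p/ form a stop–stop cluster, so [e] is inserted between them. /k/ and /p/ form a stop–stop cluster, so [e] is inserted between them. /miziatpikpefgize/ → miziatepikepefgize.
Rule 3 (regressive voicing assimilation): /f/ precedes the voiced obstruent /g/, so it voices to [v] by assimilation. /miziatepikepefgize/ → miziatepikepevgize.
Rule 4 (final vowel raising): /e/ is a mid vowel in word-final position, so it raises to [i]. /miziatepikepevgize/ → miziatepikepevgizi.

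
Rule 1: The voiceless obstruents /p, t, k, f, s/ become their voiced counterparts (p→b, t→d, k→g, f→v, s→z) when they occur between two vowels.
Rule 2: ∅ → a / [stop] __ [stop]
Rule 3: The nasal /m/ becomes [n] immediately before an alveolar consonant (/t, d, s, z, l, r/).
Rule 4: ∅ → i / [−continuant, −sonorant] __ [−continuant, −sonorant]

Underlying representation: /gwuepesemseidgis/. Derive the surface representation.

gwuebezenseidagis

Rule 1 (intervocalic voicing): /p/ is a voiceless obstruent between vowels /e/ and /e/, so it voices to [b]. /s/ is a voiceless obstruent between vowels /e/ and /e/, so it voices to [z]. /gwuepesemseidgis/ → gwuebezemseidgis.
Rule 2 (stop-cluster a-epenthesis): /d/ and /g/ form a stop–stop cluster, so [a] is inserted between them. /gwuebezemseidgis/ → gwuebezemseidagis.
Rule 3 (nasal place assimilation): /m/ precedes the alveolar consonant /s/, so it assimilates in place to [n]. /gwuebezemseidagis/ → gwuebezenseidagis.
Rule 4 (stop-cluster i-epenthesis): no segment meets the environment; /gwuebezenseidagis/ is unchanged.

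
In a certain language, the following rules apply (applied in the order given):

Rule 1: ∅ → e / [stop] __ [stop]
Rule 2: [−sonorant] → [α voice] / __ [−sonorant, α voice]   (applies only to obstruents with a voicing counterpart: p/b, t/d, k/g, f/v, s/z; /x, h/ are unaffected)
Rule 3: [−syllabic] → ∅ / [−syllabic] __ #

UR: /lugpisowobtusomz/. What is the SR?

lugepisowobetusom

Rule 1 (stop-cluster e-epenthesis): /g/ and /p/ form a stop–stop cluster, so [e] is inserted between them. /b/ and /t/ form a stop–stop cluster, so [e] is inserted between them. /lugpisowobtusomz/ → lugepisowobetusomz.
Rule 2 (regressive voicing assimilation): no segment meets the environment; /lugepisowobetusomz/ is unchanged.
Rule 3 (final cluster simplification): /z/ is the second consonant of a word-final cluster /mz/, so it deletes. /lugepisowobetusomz/ → lugepisowobetusom.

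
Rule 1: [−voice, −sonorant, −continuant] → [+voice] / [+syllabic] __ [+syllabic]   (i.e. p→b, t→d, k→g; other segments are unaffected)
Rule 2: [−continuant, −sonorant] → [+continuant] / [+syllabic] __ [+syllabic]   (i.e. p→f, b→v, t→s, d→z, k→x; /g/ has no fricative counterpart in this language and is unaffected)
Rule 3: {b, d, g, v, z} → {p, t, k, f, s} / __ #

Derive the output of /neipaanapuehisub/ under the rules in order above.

Rule 1 (intervocalic voicing): /p/ is a voiceless stop between vowels /i/ and /a/, so it voices to [b]. /p/ is a voiceless stop between vowels /a/ and /u/, so it voices to [b]. /neipaanapuehisub/ → neibaanabuehisub.
Rule 2 (intervocalic spirantization): /b/ is a stop between vowels /i/ and /a/, so it spirantizes to the fricative [v]. /b/ is a stop between vowels /a/ and /u/, so it spirantizes to the fricative [v]. /neibaanabuehisub/ → neivaanavuehisub.
Rule 3 (final devoicing): /b/ is a voiced obstruent in word-final position, so it devoices to [p]. /neivaanavuehisub/ → neivaanavuehisup.

neivaanavuehisup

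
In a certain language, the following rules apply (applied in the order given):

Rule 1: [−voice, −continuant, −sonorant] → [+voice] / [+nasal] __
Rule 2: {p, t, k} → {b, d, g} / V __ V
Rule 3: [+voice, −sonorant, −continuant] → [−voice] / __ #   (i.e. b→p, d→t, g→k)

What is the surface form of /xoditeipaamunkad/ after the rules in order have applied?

xodideibaamungat

Rule 1 (post-nasal voicing): /k/ is a voiceless stop immediately after the nasal /n/, so it voices to [g]. /xoditeipaamunkad/ → xoditeipaamungad.
Rule 2 (intervocalic voicing): /t/ is a voiceless stop between vowels /i/ and /e/, so it voices to [d]. /p/ is a voiceless stop between vowels /i/ and /a/, so it voices to [b]. /xoditeipaamungad/ → xodideibaamungad.
Rule 3 (final devoicing): /d/ is a voiced stop in word-final position, so it devoices to [t]. /xodideibaamungad/ → xodideibaamungat.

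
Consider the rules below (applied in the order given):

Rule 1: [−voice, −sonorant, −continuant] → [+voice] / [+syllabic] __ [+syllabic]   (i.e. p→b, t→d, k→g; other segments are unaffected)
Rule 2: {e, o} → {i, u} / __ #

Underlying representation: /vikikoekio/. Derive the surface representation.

Rule 1 (intervocalic voicing): /k/ is a voiceless stop between vowels /i/ and /i/, so it voices to [g]. /k/ is a voiceless stop between vowels /i/ and /o/, so it voices to [g]. /k/ is a voiceless stop between vowels /e/ and /i/, so it voices to [g]. /vikikoekio/ → vigigoegio.
Rule 2 (final vowel raising): /o/ is a mid vowel in word-final position, so it raises to [u]. /vigigoegio/ → vigigoegiu.

vigigoegiu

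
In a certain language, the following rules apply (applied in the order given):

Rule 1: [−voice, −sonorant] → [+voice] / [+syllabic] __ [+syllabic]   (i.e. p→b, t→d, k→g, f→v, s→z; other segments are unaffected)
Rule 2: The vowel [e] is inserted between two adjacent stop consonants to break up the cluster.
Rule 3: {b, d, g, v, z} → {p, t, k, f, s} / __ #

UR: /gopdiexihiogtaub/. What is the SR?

gopediexihiogetaup

Rule 1 (intervocalic voicing): no segment meets the environment; /gopdiexihiogtaub/ is unchanged.
Rule 2 (stop-cluster e-epenthesis): /p/ and /d/ form a stop–stop cluster, so [e] is inserted between them. /g/ and /t/ form a stop–stop cluster, so [e] is inserted between them. /gopdiexihiogtaub/ → gopediexihiogetaub.
Rule 3 (final devoicing): /b/ is a voiced obstruent in word-final position, so it devoices to [p]. /gopediexihiogetaub/ → gopediexihiogetaup.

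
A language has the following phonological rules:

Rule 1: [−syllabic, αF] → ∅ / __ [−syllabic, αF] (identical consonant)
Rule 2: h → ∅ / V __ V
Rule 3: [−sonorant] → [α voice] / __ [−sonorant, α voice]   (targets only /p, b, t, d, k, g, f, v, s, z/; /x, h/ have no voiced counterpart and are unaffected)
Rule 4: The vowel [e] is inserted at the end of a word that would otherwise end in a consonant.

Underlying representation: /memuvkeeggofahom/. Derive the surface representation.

Rule 1 (degemination): /gg/ is a geminate; the first /g/ deletes. /memuvkeeggofahom/ → memuvkeegofahom.
Rule 2 (intervocalic h-deletion): /h/ occurs between vowels /a/ and /o/, so it deletes. /memuvkeegofahom/ → memuvkeegofaom.
Rule 3 (regressive voicing assimilation): /v/ precedes the voiceless obstruent /k/, so it devoices to [f] by assimilation. /memuvkeegofaom/ → memufkeegofaom.
Rule 4 (final e-epenthesis): the form ends in the consonant /m/, so [e] is inserted word-finally. /memufkeegofaom/ → memufkeegofaome.

memufkeegofaome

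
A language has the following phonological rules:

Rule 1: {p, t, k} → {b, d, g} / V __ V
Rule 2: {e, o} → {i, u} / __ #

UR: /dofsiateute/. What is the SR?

Rule 1 (intervocalic voicing): /t/ is a voiceless stop between vowels /a/ and /e/, so it voices to [d]. /t/ is a voiceless stop between vowels /u/ and /e/, so it voices to [d]. /dofsiateute/ → dofsiadeude.
Rule 2 (final vowel raising): /e/ is a mid vowel in word-final position, so it raises to [i]. /dofsiadeude/ → dofsiadeudi.

dofsiadeudi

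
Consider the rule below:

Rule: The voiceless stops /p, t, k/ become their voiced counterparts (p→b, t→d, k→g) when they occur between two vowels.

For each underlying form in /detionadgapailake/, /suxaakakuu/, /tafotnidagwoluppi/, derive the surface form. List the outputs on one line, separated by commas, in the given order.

/detionadgapailake/: /t/ is a voiceless stop between vowels /e/ and /i/, so it voices to [d]. /p/ is a voiceless stop between vowels /a/ and /a/, so it voices to [b]. /k/ is a voiceless stop between vowels /a/ and /e/, so it voices to [g]. → [dedionadgabailage].
/suxaakakuu/: /k/ is a voiceless stop between vowels /a/ and /a/, so it voices to [g]. /k/ is a voiceless stop between vowels /a/ and /u/, so it voices to [g]. → [suxaagaguu].
/tafotnidagwoluppi/: the rule's environment is not met; surfaces unchanged as [tafotnidagwoluppi].

dedionadgabailage, suxaagaguu, tafotnidagwoluppi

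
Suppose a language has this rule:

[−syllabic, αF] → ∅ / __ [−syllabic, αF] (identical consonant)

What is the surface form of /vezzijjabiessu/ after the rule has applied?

/zz/ is a geminate; the first /z/ deletes.
/jj/ is a geminate; the first /j/ deletes.
/ss/ is a geminate; the first /s/ deletes.
Surface form: [vezijabiesu].

vezijabiesu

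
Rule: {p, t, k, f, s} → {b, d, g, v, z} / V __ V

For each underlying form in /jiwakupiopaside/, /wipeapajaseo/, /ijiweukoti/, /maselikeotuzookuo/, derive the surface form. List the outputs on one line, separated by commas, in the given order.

/jiwakupiopaside/: /k/ is a voiceless obstruent between vowels /a/ and /u/, so it voices to [g]. /p/ is a voiceless obstruent between vowels /u/ and /i/, so it voices to [b]. /p/ is a voiceless obstruent between vowels /o/ and /a/, so it voices to [b]. /s/ is a voiceless obstruent between vowels /a/ and /i/, so it voices to [z]. → [jiwagubiobazide].
/wipeapajaseo/: /p/ is a voiceless obstruent between vowels /i/ and /e/, so it voices to [b]. /p/ is a voiceless obstruent between vowels /a/ and /a/, so it voices to [b]. /s/ is a voiceless obstruent between vowels /a/ and /e/, so it voices to [z]. → [wibeabajazeo].
/ijiweukoti/: /k/ is a voiceless obstruent between vowels /u/ and /o/, so it voices to [g]. /t/ is a voiceless obstruent between vowels /o/ and /i/, so it voices to [d]. → [ijiweugodi].
/maselikeotuzookuo/: /s/ is a voiceless obstruent between vowels /a/ and /e/, so it voices to [z]. /k/ is a voiceless obstruent between vowels /i/ and /e/, so it voices to [g]. /t/ is a voiceless obstruent between vowels /o/ and /u/, so it voices to [d]. /k/ is a voiceless obstruent between vowels /o/ and /u/, so it voices to [g]. → [mazeligeoduzooguo].

jiwagubiobazide, wibeabajazeo, ijiweugodi, mazeligeoduzooguo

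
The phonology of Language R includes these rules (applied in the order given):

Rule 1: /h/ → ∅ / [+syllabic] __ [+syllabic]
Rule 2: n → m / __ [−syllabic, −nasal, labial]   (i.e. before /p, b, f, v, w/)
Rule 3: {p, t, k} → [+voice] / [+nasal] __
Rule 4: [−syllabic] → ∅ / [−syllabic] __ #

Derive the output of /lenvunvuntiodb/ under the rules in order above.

lemvumvundiod

Rule 1 (intervocalic h-deletion): no segment meets the environment; /lenvunvuntiodb/ is unchanged.
Rule 2 (nasal place assimilation): /n/ precedes the labial consonant /v/, so it assimilates in place to [m]. /n/ precedes the labial consonant /v/, so it assimilates in place to [m]. /lenvunvuntiodb/ → lemvumvuntiodb.
Rule 3 (post-nasal voicing): /t/ is a voiceless stop immediately after the nasal /n/, so it voices to [d]. /lemvumvuntiodb/ → lemvumvundiodb.
Rule 4 (final cluster simplification): /b/ is the second consonant of a word-final cluster /db/, so it deletes. /lemvumvundiodb/ → lemvumvundiod.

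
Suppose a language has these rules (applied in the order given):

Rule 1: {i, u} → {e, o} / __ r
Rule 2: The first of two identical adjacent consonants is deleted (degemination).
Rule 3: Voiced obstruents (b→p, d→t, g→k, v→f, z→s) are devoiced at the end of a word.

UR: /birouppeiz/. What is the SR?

Rule 1 (pre-rhotic lowering): /i/ is a high vowel immediately before /r/, so it lowers to [e]. /birouppeiz/ → berouppeiz.
Rule 2 (degemination): /pp/ is a geminate; the first /p/ deletes. /berouppeiz/ → beroupeiz.
Rule 3 (final devoicing): /z/ is a voiced obstruent in word-final position, so it devoices to [s]. /beroupeiz/ → beroupeis.

beroupeis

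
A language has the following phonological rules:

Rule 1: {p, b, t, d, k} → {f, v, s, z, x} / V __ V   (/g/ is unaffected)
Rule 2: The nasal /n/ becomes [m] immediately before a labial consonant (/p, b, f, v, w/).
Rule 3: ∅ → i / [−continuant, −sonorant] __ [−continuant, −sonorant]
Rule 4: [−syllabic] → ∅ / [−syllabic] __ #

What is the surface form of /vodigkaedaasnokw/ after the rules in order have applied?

vozigikaezaasnok

Rule 1 (intervocalic spirantization): /d/ is a stop between vowels /o/ and /i/, so it spirantizes to the fricative [z]. /d/ is a stop between vowels /e/ and /a/, so it spirantizes to the fricative [z]. /vodigkaedaasnokw/ → vozigkaezaasnokw.
Rule 2 (nasal place assimilation): no segment meets the environment; /vozigkaezaasnokw/ is unchanged.
Rule 3 (stop-cluster i-epenthesis): /g/ and /k/ form a stop–stop cluster, so [i] is inserted between them. /vozigkaezaasnokw/ → vozigikaezaasnokw.
Rule 4 (final cluster simplification): /w/ is the second consonant of a word-final cluster /kw/, so it deletes. /vozigikaezaasnokw/ → vozigikaezaasnok.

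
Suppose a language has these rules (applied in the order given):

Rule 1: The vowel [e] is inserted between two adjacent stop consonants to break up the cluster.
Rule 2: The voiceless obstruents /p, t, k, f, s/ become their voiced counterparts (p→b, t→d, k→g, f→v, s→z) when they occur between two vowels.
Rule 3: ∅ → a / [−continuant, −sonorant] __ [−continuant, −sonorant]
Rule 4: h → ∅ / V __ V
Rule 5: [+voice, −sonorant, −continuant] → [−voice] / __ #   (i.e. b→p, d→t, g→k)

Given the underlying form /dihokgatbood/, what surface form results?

Rule 1 (stop-cluster e-epenthesis): /k/ and /g/ form a stop–stop cluster, so [e] is inserted between them. /t/ and /b/ form a stop–stop cluster, so [e] is inserted between them. /dihokgatbood/ → dihokegatebood.
Rule 2 (intervocalic voicing): /k/ is a voiceless obstruent between vowels /o/ and /e/, so it voices to [g]. /t/ is a voiceless obstruent between vowels /a/ and /e/, so it voices to [d]. /dihokegatebood/ → dihogegadebood.
Rule 3 (stop-cluster a-epenthesis): no segment meets the environment; /dihogegadebood/ is unchanged.
Rule 4 (intervocalic h-deletion): /h/ occurs between vowels /i/ and /o/, so it deletes. /dihogegadebood/ → diogegadebood.
Rule 5 (final devoicing): /d/ is a voiced stop in word-final position, so it devoices to [t]. /diogegadebood/ → diogegadeboot.

diogegadeboot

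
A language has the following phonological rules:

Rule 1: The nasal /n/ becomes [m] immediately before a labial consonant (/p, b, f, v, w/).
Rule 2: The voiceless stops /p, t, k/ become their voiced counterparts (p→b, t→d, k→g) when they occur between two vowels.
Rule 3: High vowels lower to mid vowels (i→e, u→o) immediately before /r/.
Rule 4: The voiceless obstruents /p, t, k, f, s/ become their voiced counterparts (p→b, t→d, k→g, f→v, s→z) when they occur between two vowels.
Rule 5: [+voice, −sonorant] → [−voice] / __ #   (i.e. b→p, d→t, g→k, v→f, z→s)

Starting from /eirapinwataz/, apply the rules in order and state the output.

Rule 1 (nasal place assimilation): /n/ precedes the labial consonant /w/, so it assimilates in place to [m]. /eirapinwataz/ → eirapimwataz.
Rule 2 (intervocalic voicing): /p/ is a voiceless stop between vowels /a/ and /i/, so it voices to [b]. /t/ is a voiceless stop between vowels /a/ and /a/, so it voices to [d]. /eirapimwataz/ → eirabimwadaz.
Rule 3 (pre-rhotic lowering): /i/ is a high vowel immediately before /r/, so it lowers to [e]. /eirabimwadaz/ → eerabimwadaz.
Rule 4 (intervocalic voicing): no segment meets the environment; /eerabimwadaz/ is unchanged.
Rule 5 (final devoicing): /z/ is a voiced obstruent in word-final position, so it devoices to [s]. /eerabimwadaz/ → eerabimwadas.

eerabimwadas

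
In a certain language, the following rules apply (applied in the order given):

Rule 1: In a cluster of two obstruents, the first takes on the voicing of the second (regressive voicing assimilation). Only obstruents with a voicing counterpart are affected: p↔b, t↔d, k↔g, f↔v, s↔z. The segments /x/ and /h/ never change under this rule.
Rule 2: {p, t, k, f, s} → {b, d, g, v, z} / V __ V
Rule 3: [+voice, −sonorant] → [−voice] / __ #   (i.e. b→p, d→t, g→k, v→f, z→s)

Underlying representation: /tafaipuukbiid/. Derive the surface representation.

Rule 1 (regressive voicing assimilation): /k/ precedes the voiced obstruent /b/, so it voices to [g] by assimilation. /tafaipuukbiid/ → tafaipuugbiid.
Rule 2 (intervocalic voicing): /f/ is a voiceless obstruent between vowels /a/ and /a/, so it voices to [v]. /p/ is a voiceless obstruent between vowels /i/ and /u/, so it voices to [b]. /tafaipuugbiid/ → tavaibuugbiid.
Rule 3 (final devoicing): /d/ is a voiced obstruent in word-final position, so it devoices to [t]. /tavaibuugbiid/ → tavaibuugbiit.

tavaibuugbiit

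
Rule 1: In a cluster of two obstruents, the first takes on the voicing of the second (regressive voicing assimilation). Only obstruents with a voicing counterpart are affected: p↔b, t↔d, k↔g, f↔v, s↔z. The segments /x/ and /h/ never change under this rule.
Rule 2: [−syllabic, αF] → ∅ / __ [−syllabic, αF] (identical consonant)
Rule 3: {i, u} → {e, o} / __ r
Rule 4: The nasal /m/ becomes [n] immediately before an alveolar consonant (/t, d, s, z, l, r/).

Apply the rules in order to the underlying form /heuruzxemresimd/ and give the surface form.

Rule 1 (regressive voicing assimilation): /z/ precedes the voiceless obstruent /x/, so it devoices to [s] by assimilation. /heuruzxemresimd/ → heurusxemresimd.
Rule 2 (degemination): no segment meets the environment; /heurusxemresimd/ is unchanged.
Rule 3 (pre-rhotic lowering): /u/ is a high vowel immediately before /r/, so it lowers to [o]. /heurusxemresimd/ → heorusxemresimd.
Rule 4 (nasal place assimilation): /m/ precedes the alveolar consonant /r/, so it assimilates in place to [n]. /m/ precedes the alveolar consonant /d/, so it assimilates in place to [n]. /heorusxemresimd/ → heorusxenresind.

heorusxenresind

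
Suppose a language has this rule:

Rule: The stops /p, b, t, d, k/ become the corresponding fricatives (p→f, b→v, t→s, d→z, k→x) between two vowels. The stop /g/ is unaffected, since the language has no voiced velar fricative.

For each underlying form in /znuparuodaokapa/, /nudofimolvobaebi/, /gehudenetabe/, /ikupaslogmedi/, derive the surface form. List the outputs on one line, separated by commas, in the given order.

znufaruozaoxafa, nuzofimolvovaevi, gehuzenesave, ixufaslogmezi

/znuparuodaokapa/: /p/ is a stop between vowels /u/ and /a/, so it spirantizes to the fricative [f]. /d/ is a stop between vowels /o/ and /a/, so it spirantizes to the fricative [z]. /k/ is a stop between vowels /o/ and /a/, so it spirantizes to the fricative [x]. /p/ is a stop between vowels /a/ and /a/, so it spirantizes to the fricative [f]. → [znufaruozaoxafa].
/nudofimolvobaebi/: /d/ is a stop between vowels /u/ and /o/, so it spirantizes to the fricative [z]. /b/ is a stop between vowels /o/ and /a/, so it spirantizes to the fricative [v]. /b/ is a stop between vowels /e/ and /i/, so it spirantizes to the fricative [v]. → [nuzofimolvovaevi].
/gehudenetabe/: /d/ is a stop between vowels /u/ and /e/, so it spirantizes to the fricative [z]. /t/ is a stop between vowels /e/ and /a/, so it spirantizes to the fricative [s]. /b/ is a stop between vowels /a/ and /e/, so it spirantizes to the fricative [v]. → [gehuzenesave].
/ikupaslogmedi/: /k/ is a stop between vowels /i/ and /u/, so it spirantizes to the fricative [x]. /p/ is a stop between vowels /u/ and /a/, so it spirantizes to the fricative [f]. /d/ is a stop between vowels /e/ and /i/, so it spirantizes to the fricative [z]. → [ixufaslogmezi].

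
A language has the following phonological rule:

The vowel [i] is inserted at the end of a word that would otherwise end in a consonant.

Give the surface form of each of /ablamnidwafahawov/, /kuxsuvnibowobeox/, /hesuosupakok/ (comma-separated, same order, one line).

ablamnidwafahawovi, kuxsuvnibowobeoxi, hesuosupakoki

/ablamnidwafahawov/: the form ends in the consonant /v/, so [i] is inserted word-finally. → [ablamnidwafahawovi].
/kuxsuvnibowobeox/: the form ends in the consonant /x/, so [i] is inserted word-finally. → [kuxsuvnibowobeoxi].
/hesuosupakok/: the form ends in the consonant /k/, so [i] is inserted word-finally. → [hesuosupakoki].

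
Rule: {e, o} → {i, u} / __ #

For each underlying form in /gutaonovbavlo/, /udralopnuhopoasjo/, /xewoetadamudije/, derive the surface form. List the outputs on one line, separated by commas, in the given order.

/gutaonovbavlo/: /o/ is a mid vowel in word-final position, so it raises to [u]. → [gutaonovbavlu].
/udralopnuhopoasjo/: /o/ is a mid vowel in word-final position, so it raises to [u]. → [udralopnuhopoasju].
/xewoetadamudije/: /e/ is a mid vowel in word-final position, so it raises to [i]. → [xewoetadamudiji].

gutaonovbavlu, udralopnuhopoasju, xewoetadamudiji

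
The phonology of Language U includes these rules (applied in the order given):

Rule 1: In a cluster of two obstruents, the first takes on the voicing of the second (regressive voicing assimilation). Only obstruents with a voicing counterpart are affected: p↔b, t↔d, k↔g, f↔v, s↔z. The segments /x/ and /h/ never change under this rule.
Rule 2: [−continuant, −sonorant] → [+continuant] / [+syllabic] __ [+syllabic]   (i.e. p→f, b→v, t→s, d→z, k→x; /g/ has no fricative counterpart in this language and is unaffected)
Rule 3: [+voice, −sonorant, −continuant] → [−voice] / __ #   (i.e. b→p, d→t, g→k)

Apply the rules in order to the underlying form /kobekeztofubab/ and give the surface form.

Rule 1 (regressive voicing assimilation): /z/ precedes the voiceless obstruent /t/, so it devoices to [s] by assimilation. /kobekeztofubab/ → kobekestofubab.
Rule 2 (intervocalic spirantization): /b/ is a stop between vowels /o/ and /e/, so it spirantizes to the fricative [v]. /k/ is a stop between vowels /e/ and /e/, so it spirantizes to the fricative [x]. /b/ is a stop between vowels /u/ and /a/, so it spirantizes to the fricative [v]. /kobekestofubab/ → kovexestofuvab.
Rule 3 (final devoicing): /b/ is a voiced stop in word-final position, so it devoices to [p]. /kovexestofuvab/ → kovexestofuvap.

kovexestofuvap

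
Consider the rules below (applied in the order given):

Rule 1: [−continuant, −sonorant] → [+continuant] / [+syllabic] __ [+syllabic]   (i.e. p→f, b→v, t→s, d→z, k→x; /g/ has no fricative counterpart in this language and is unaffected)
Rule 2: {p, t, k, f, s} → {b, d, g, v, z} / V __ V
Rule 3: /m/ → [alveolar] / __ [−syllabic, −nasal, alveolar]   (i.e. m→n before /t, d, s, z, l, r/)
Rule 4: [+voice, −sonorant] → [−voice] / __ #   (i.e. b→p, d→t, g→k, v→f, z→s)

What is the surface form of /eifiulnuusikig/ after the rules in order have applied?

eiviulnuuzixik

Rule 1 (intervocalic spirantization): /k/ is a stop between vowels /i/ and /i/, so it spirantizes to the fricative [x]. /eifiulnuusikig/ → eifiulnuusixig.
Rule 2 (intervocalic voicing): /f/ is a voiceless obstruent between vowels /i/ and /i/, so it voices to [v]. /s/ is a voiceless obstruent between vowels /u/ and /i/, so it voices to [z]. /eifiulnuusixig/ → eiviulnuuzixig.
Rule 3 (nasal place assimilation): no segment meets the environment; /eiviulnuuzixig/ is unchanged.
Rule 4 (final devoicing): /g/ is a voiced obstruent in word-final position, so it devoices to [k]. /eiviulnuuzixig/ → eiviulnuuzixik.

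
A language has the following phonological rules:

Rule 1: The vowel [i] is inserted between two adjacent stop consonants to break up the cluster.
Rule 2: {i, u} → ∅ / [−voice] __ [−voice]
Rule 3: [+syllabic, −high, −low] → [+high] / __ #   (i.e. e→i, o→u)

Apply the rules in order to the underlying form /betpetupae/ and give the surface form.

betpetpai

Rule 1 (stop-cluster i-epenthesis): /t/ and /p/ form a stop–stop cluster, so [i] is inserted between them. /betpetupae/ → betipetupae.
Rule 2 (high vowel syncope): /i/ is a high vowel flanked by voiceless consonants /t/ and /p/, so it deletes. /u/ is a high vowel flanked by voiceless consonants /t/ and /p/, so it deletes. /betipetupae/ → betpetpae.
Rule 3 (final vowel raising): /e/ is a mid vowel in word-final position, so it raises to [i]. /betpetpae/ → betpetpai.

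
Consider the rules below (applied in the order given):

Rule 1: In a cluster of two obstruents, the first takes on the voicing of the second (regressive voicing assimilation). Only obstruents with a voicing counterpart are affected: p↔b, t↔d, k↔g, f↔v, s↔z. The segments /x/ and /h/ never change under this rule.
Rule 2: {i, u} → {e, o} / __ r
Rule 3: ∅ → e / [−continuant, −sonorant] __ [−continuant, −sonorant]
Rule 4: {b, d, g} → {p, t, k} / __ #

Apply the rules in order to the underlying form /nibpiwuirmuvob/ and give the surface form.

nipepiwuermuvop

Rule 1 (regressive voicing assimilation): /b/ precedes the voiceless obstruent /p/, so it devoices to [p] by assimilation. /nibpiwuirmuvob/ → nippiwuirmuvob.
Rule 2 (pre-rhotic lowering): /i/ is a high vowel immediately before /r/, so it lowers to [e]. /nippiwuirmuvob/ → nippiwuermuvob.
Rule 3 (stop-cluster e-epenthesis): /p/ and /p/ form a stop–stop cluster, so [e] is inserted between them. /nippiwuermuvob/ → nipepiwuermuvob.
Rule 4 (final devoicing): /b/ is a voiced stop in word-final position, so it devoices to [p]. /nipepiwuermuvob/ → nipepiwuermuvop.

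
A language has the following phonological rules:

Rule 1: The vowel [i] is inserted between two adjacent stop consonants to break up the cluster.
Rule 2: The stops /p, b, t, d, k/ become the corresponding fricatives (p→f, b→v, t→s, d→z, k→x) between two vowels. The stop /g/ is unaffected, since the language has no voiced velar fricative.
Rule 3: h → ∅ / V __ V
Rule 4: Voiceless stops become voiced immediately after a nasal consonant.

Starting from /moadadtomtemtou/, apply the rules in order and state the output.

moazazisomdemdou

Rule 1 (stop-cluster i-epenthesis): /d/ and /t/ form a stop–stop cluster, so [i] is inserted between them. /moadadtomtemtou/ → moadaditomtemtou.
Rule 2 (intervocalic spirantization): /d/ is a stop between vowels /a/ and /a/, so it spirantizes to the fricative [z]. /d/ is a stop between vowels /a/ and /i/, so it spirantizes to the fricative [z]. /t/ is a stop between vowels /i/ and /o/, so it spirantizes to the fricative [s]. /moadaditomtemtou/ → moazazisomtemtou.
Rule 3 (intervocalic h-deletion): no segment meets the environment; /moazazisomtemtou/ is unchanged.
Rule 4 (post-nasal voicing): /t/ is a voiceless stop immediately after the nasal /m/, so it voices to [d]. /t/ is a voiceless stop immediately after the nasal /m/, so it voices to [d]. /moazazisomtemtou/ → moazazisomdemdou.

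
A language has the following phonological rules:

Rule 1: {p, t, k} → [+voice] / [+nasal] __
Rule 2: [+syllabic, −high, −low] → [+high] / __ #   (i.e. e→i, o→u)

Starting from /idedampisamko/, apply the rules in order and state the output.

idedambisamgu

Rule 1 (post-nasal voicing): /p/ is a voiceless stop immediately after the nasal /m/, so it voices to [b]. /k/ is a voiceless stop immediately after the nasal /m/, so it voices to [g]. /idedampisamko/ → idedambisamgo.
Rule 2 (final vowel raising): /o/ is a mid vowel in word-final position, so it raises to [u]. /idedambisamgo/ → idedambisamgu.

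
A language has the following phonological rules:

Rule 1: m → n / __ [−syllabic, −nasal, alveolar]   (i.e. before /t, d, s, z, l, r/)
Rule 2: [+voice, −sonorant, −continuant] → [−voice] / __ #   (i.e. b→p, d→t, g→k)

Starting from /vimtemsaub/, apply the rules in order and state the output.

Rule 1 (nasal place assimilation): /m/ precedes the alveolar consonant /t/, so it assimilates in place to [n]. /m/ precedes the alveolar consonant /s/, so it assimilates in place to [n]. /vimtemsaub/ → vintensaub.
Rule 2 (final devoicing): /b/ is a voiced stop in word-final position, so it devoices to [p]. /vintensaub/ → vintensaup.

vintensaup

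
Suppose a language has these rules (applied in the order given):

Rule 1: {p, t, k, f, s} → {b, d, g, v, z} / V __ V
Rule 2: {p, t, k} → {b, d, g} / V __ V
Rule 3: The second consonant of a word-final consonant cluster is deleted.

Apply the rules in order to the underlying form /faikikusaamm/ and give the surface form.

Rule 1 (intervocalic voicing): /k/ is a voiceless obstruent between vowels /i/ and /i/, so it voices to [g]. /k/ is a voiceless obstruent between vowels /i/ and /u/, so it voices to [g]. /s/ is a voiceless obstruent between vowels /u/ and /a/, so it voices to [z]. /faikikusaamm/ → faigiguzaamm.
Rule 2 (intervocalic voicing): no segment meets the environment; /faigiguzaamm/ is unchanged.
Rule 3 (final cluster simplification): /m/ is the second consonant of a word-final cluster /mm/, so it deletes. /faigiguzaamm/ → faigiguzaam.

faigiguzaam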